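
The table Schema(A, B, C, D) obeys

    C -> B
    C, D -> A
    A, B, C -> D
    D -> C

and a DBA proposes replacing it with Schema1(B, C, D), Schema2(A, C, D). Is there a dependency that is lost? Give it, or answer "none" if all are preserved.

none

C → B lies within Schema1.
C, D → A lies within Schema2.
A, B, C → D: restricted closure across fragments reaches D.
D → C lies within Schema1.
Every dependency is enforceable on the fragments, so the decomposition is dependency-preserving.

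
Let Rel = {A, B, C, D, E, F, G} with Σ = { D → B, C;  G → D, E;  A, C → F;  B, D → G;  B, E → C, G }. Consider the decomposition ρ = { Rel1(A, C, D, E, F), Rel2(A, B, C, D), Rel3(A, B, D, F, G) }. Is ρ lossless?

Yes

Chase test. Columns are A, B, C, D, E, F, G; row i has aⱼ where attribute j ∈ Reli, else bᵢⱼ.
Initial tableau (one row per fragment):
  row 1: a1 b12 a3 a4 a5 a6 b17
  row 2: a1 a2 a3 a4 b25 b26 b27
  row 3: a1 a2 b33 a4 b35 a6 a7
Rows 1 and 2 agree on D; apply D→B, C and equate their B, C entries.
Rows 1 and 3 agree on D; apply D→B, C and equate their B, C entries.
Rows 1 and 2 agree on A, C; apply A, C→F and equate their F entries.
Rows 1 and 2 agree on B, D; apply B, D→G and equate their G entries.
Rows 1 and 3 agree on B, D; apply B, D→G and equate their G entries.
Rows 1 and 2 agree on G; apply G→D, E and equate their D, E entries.
Rows 1 and 3 agree on G; apply G→D, E and equate their D, E entries.
Row 1 is now all distinguished symbols — the join is lossless.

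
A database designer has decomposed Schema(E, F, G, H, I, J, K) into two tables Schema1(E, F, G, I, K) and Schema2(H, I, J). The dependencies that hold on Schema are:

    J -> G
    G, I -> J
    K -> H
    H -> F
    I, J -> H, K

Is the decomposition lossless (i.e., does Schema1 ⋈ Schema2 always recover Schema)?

No

Common attributes: Schema1 ∩ Schema2 = {I}.
No dependency enlarges {I}, so (I)⁺ = {I}.
The closure contains neither all of Schema1 = {E, F, G, I, K} nor all of Schema2 = {H, I, J}, so the common attributes are not a superkey of either fragment. The join is lossy.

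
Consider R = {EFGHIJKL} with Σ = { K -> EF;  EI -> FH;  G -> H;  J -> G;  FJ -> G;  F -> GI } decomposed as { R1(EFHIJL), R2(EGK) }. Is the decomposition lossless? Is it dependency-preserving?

lossy and not dependency-preserving

Lossless test: (E)⁺ = {E}, which is a superkey of neither fragment — lossy.
Dependency preservation: the restricted closure of {K} across the fragments never reaches {EF}, so K → EF cannot be enforced without a join — not preserved.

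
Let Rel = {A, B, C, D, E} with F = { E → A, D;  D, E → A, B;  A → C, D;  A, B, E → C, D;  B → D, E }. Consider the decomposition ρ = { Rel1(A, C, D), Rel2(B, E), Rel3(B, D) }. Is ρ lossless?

No

Chase test. Columns are A, B, C, D, E; row i has aⱼ where attribute j ∈ Reli, else bᵢⱼ.
Initial tableau (one row per fragment):
  row 1: a1 b12 a3 a4 b15
  row 2: b21 a2 b23 b24 a5
  row 3: b31 a2 b33 a4 b35
Rows 2 and 3 agree on B; apply B→D, E and equate their D, E entries.
Rows 2 and 3 agree on E; apply E→A, D and equate their A, D entries.
Rows 2 and 3 agree on A; apply A→C, D and equate their C, D entries.
No row becomes fully distinguished — the join is lossy.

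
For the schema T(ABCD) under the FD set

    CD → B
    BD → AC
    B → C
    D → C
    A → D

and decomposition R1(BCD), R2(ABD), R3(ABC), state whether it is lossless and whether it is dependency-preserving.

Lossless test (chase): Rows 1 and 2 agree on BD; apply BD→AC and equate their AC entries. Rows 1 and 3 agree on A; apply A→D and equate their D entries. Row 1 is now all distinguished symbols — the join is lossless.
Dependency preservation: BD → AC is not contained in any single fragment, but the restricted closure of its left-hand side across the fragments still reaches the right-hand side; the remaining FDs each lie inside some fragment. All dependencies are preserved.

lossless and dependency-preserving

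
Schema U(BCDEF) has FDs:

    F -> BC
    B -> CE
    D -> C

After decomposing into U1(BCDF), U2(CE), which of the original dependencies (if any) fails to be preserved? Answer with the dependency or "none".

Check B → CE: no single fragment contains all of {BCE}, and the restricted closure of {B} across the fragments never reaches {CE}.
F → BC is preserved.
D → C is preserved.

B -> CE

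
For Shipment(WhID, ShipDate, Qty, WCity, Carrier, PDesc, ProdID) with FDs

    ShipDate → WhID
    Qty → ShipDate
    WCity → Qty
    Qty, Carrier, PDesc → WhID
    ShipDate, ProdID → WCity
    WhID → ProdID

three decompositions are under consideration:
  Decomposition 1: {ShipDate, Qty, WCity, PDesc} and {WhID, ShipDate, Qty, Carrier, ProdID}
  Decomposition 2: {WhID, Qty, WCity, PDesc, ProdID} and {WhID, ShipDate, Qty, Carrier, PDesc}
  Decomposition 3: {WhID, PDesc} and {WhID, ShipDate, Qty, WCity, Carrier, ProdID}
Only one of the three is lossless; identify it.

Decomposition 1: common = {ShipDate, Qty}, closure = {WhID, ShipDate, Qty, WCity, ProdID} → lossy.
Decomposition 2: common = {WhID, Qty, PDesc}, closure = {WhID, ShipDate, Qty, WCity, PDesc, ProdID} → lossless.
Decomposition 3: common = {WhID}, closure = {WhID, ProdID} → lossy.

Decomposition 2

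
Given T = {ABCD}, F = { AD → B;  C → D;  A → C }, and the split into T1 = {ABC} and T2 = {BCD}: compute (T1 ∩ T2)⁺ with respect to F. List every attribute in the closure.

BCD

T1 ∩ T2 = {BC}.
C → D applies, adding D
Closure: {BCD}.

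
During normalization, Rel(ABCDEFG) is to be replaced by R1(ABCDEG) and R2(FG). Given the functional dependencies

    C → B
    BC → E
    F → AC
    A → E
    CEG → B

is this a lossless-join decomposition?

Common attributes: R1 ∩ R2 = {G}.
No dependency enlarges {G}, so (G)⁺ = {G}.
The closure contains neither all of R1 = {ABCDEG} nor all of R2 = {FG}, so the common attributes are not a superkey of either fragment. The join is lossy.

No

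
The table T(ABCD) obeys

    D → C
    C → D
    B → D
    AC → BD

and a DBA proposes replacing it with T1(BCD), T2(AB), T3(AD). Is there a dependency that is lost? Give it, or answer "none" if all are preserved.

Check AC → BD: no single fragment contains all of {ABCD}, and the restricted closure of {AC} across the fragments never reaches {BD}.
D → C is preserved.
C → D is preserved.
B → D is preserved.

AC → BD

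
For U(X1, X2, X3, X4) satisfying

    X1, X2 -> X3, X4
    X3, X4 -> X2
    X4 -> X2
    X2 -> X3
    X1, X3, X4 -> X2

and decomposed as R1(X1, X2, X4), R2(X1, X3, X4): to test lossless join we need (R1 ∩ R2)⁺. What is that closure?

R1 ∩ R2 = {X1, X4}.
X4 → X2 applies, adding X2
X2 → X3 applies, adding X3
Closure: {X1, X2, X3, X4}.

X1, X2, X3, X4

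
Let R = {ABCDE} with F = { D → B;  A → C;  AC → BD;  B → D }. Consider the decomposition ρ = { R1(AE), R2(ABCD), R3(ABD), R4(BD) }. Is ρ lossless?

Chase test. Columns are ABCDE; row i has aⱼ where attribute j ∈ Ri, else bᵢⱼ.
Initial tableau (one row per fragment):
  row 1: a1 b12 b13 b14 a5
  row 2: a1 a2 a3 a4 b25
  row 3: a1 a2 b33 a4 b35
  row 4: b41 a2 b43 a4 b45
Rows 1 and 2 agree on A; apply A→C and equate their C entries.
Rows 1 and 3 agree on A; apply A→C and equate their C entries.
Rows 1 and 2 agree on AC; apply AC→BD and equate their BD entries.
Row 1 is now all distinguished symbols — the join is lossless.

Yes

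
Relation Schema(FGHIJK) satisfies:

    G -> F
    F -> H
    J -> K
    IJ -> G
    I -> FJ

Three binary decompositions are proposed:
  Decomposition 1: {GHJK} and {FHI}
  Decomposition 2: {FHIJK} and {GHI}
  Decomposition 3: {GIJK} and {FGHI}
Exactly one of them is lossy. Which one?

Decomposition 1: common = {H}, closure = {H} → lossy.
Decomposition 2: common = {HI}, closure = {FGHIJK} → lossless.
Decomposition 3: common = {GI}, closure = {FGHIJK} → lossless.

Decomposition 1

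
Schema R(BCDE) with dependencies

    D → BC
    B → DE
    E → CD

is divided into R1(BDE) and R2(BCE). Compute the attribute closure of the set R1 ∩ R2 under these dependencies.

BCDE

R1 ∩ R2 = {BE}.
B → DE applies, adding D
E → CD applies, adding C
Closure: {BCDE}.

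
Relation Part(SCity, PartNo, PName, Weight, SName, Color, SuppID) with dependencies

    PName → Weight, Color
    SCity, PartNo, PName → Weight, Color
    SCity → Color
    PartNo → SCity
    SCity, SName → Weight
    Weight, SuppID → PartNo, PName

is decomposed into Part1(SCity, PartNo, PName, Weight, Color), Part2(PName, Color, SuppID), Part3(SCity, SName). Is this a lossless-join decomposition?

No

Chase test. Columns are SCity, PartNo, PName, Weight, SName, Color, SuppID; row i has aⱼ where attribute j ∈ Parti, else bᵢⱼ.
Initial tableau (one row per fragment):
  row 1: a1 a2 a3 a4 b15 a6 b17
  row 2: b21 b22 a3 b24 b25 a6 a7
  row 3: a1 b32 b33 b34 a5 b36 b37
Rows 1 and 2 agree on PName; apply PName→Weight, Color and equate their Weight, Color entries.
Rows 1 and 3 agree on SCity; apply SCity→Color and equate their Color entries.
No row becomes fully distinguished — the join is lossy.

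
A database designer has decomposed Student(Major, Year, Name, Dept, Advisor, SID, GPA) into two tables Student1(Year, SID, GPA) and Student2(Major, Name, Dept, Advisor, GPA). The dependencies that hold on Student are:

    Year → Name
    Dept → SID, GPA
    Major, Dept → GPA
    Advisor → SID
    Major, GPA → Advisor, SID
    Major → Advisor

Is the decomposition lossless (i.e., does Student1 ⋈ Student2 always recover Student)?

Common attributes: Student1 ∩ Student2 = {GPA}.
No dependency enlarges {GPA}, so (GPA)⁺ = {GPA}.
The closure contains neither all of Student1 = {Year, SID, GPA} nor all of Student2 = {Major, Name, Dept, Advisor, GPA}, so the common attributes are not a superkey of either fragment. The join is lossy.

No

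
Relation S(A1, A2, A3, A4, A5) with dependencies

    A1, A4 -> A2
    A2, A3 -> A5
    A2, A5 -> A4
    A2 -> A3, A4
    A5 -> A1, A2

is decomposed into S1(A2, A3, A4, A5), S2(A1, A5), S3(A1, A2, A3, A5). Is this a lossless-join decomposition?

Chase test. Columns are A1, A2, A3, A4, A5; row i has aⱼ where attribute j ∈ Si, else bᵢⱼ.
Initial tableau (one row per fragment):
  row 1: b11 a2 a3 a4 a5
  row 2: a1 b22 b23 b24 a5
  row 3: a1 a2 a3 b34 a5
Rows 1 and 3 agree on A2, A5; apply A2, A5→A4 and equate their A4 entries.
Rows 1 and 2 agree on A5; apply A5→A1, A2 and equate their A1, A2 entries.
Rows 1 and 2 agree on A2, A5; apply A2, A5→A4 and equate their A4 entries.
Rows 1 and 2 agree on A2; apply A2→A3, A4 and equate their A3, A4 entries.
Row 1 is now all distinguished symbols — the join is lossless.

Yes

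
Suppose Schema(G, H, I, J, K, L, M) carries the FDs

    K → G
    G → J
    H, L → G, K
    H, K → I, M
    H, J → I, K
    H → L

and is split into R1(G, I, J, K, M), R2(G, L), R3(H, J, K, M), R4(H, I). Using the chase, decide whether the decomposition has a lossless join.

No

Chase test. Columns are G, H, I, J, K, L, M; row i has aⱼ where attribute j ∈ Ri, else bᵢⱼ.
Initial tableau (one row per fragment):
  row 1: a1 b12 a3 a4 a5 b16 a7
  row 2: a1 b22 b23 b24 b25 a6 b27
  row 3: b31 a2 b33 a4 a5 b36 a7
  row 4: b41 a2 a3 b44 b45 b46 b47
Rows 1 and 3 agree on K; apply K→G and equate their G entries.
Rows 1 and 2 agree on G; apply G→J and equate their J entries.
Rows 3 and 4 agree on H; apply H→L and equate their L entries.
Rows 3 and 4 agree on H, L; apply H, L→G, K and equate their G, K entries.
Rows 3 and 4 agree on H, K; apply H, K→I, M and equate their I, M entries.
Rows 1 and 4 agree on G; apply G→J and equate their J entries.
No row becomes fully distinguished — the join is lossy.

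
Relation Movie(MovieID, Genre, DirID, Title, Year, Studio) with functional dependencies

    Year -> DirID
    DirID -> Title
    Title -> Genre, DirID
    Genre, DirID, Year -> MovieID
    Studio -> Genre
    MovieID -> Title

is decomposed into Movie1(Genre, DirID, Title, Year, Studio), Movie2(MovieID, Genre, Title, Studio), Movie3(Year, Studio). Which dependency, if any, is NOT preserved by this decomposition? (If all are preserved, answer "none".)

Check Genre, DirID, Year → MovieID: no single fragment contains all of {MovieID, Genre, DirID, Year}, and the restricted closure of {Genre, DirID, Year} across the fragments never reaches {MovieID}.
Year → DirID is preserved.
DirID → Title is preserved.
Title → Genre, DirID is preserved.
Studio → Genre is preserved.
MovieID → Title is preserved.

Genre, DirID, Year -> MovieID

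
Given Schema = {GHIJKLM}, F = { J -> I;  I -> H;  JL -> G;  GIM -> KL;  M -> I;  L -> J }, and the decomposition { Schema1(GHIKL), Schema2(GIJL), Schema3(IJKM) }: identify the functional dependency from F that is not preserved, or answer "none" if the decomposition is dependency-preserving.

Check GIM → KL: no single fragment contains all of {GIKLM}, and the restricted closure of {GIM} across the fragments never reaches {KL}.
J → I is preserved.
I → H is preserved.
JL → G is preserved.
M → I is preserved.
L → J is preserved.

GIM -> KL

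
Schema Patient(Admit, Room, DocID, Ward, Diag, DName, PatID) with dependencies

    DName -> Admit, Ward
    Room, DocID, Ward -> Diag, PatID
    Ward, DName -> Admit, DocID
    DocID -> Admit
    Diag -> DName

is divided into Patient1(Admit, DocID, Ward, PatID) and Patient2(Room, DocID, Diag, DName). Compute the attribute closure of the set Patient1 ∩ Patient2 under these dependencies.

Patient1 ∩ Patient2 = {DocID}.
DocID → Admit applies, adding Admit
Closure: {Admit, DocID}.

Admit, DocID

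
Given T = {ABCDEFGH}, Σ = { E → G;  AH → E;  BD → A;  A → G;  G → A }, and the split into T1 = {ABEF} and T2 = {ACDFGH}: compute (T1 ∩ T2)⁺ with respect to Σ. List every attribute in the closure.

AFG

T1 ∩ T2 = {AF}.
A → G applies, adding G
Closure: {AFG}.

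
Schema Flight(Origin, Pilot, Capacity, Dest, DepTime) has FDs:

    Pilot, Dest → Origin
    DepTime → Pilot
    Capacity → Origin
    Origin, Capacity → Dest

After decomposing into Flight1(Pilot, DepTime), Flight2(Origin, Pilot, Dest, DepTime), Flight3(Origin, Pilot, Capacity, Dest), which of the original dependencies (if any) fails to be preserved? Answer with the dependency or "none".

none

Pilot, Dest → Origin lies within Flight2.
DepTime → Pilot lies within Flight1.
Capacity → Origin lies within Flight3.
Origin, Capacity → Dest lies within Flight3.
Every dependency is enforceable on the fragments, so the decomposition is dependency-preserving.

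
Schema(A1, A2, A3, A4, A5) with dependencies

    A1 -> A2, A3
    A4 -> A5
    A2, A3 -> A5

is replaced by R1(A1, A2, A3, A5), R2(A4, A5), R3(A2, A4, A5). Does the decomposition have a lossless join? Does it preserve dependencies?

lossy but dependency-preserving

Lossless test (chase): applying each FD to every pair of rows produces no changes in the tableau, so no row becomes fully distinguished — the join is lossy.
Dependency preservation: every FD's attributes lie within a single fragment, so each can be enforced locally — preserved.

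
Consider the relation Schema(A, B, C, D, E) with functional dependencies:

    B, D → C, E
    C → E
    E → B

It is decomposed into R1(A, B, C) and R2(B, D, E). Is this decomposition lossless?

No

Common attributes: R1 ∩ R2 = {B}.
No dependency enlarges {B}, so (B)⁺ = {B}.
The closure contains neither all of R1 = {A, B, C} nor all of R2 = {B, D, E}, so the common attributes are not a superkey of either fragment. The join is lossy.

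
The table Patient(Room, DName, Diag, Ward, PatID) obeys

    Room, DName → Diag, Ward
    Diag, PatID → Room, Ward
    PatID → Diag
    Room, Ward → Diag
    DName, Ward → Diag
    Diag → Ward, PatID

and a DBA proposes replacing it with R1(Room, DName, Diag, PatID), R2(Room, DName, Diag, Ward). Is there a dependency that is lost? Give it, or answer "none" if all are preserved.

none

Room, DName → Diag, Ward lies within R2.
Diag, PatID → Room, Ward: restricted closure across fragments reaches Room, Ward.
PatID → Diag lies within R1.
Room, Ward → Diag lies within R2.
DName, Ward → Diag lies within R2.
Diag → Ward, PatID: restricted closure across fragments reaches Ward, PatID.
Every dependency is enforceable on the fragments, so the decomposition is dependency-preserving.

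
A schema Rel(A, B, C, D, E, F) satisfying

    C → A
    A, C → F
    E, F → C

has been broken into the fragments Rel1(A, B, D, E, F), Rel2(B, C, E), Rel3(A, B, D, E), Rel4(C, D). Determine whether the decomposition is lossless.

No

Chase test. Columns are A, B, C, D, E, F; row i has aⱼ where attribute j ∈ Reli, else bᵢⱼ.
Initial tableau (one row per fragment):
  row 1: a1 a2 b13 a4 a5 a6
  row 2: b21 a2 a3 b24 a5 b26
  row 3: a1 a2 b33 a4 a5 b36
  row 4: b41 b42 a3 a4 b45 b46
Rows 2 and 4 agree on C; apply C→A and equate their A entries.
Rows 2 and 4 agree on A, C; apply A, C→F and equate their F entries.
No row becomes fully distinguished — the join is lossy.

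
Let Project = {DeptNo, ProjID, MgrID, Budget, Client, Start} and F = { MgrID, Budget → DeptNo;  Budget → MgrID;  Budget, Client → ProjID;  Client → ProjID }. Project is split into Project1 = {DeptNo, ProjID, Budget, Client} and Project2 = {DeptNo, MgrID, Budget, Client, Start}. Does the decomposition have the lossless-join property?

Common attributes: Project1 ∩ Project2 = {DeptNo, Budget, Client}.
Closure of {DeptNo, Budget, Client}: Budget → MgrID applies, adding MgrID; Budget, Client → ProjID applies, adding ProjID. So (DeptNo, Budget, Client)⁺ = {DeptNo, ProjID, MgrID, Budget, Client}.
This closure contains every attribute of Project1, so Project1 ∩ Project2 → Project1. The join is lossless.

Yes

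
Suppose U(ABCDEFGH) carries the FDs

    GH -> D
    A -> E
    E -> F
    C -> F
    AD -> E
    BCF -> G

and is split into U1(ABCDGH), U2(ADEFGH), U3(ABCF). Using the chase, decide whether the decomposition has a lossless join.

Chase test. Columns are ABCDEFGH; row i has aⱼ where attribute j ∈ Ui, else bᵢⱼ.
Initial tableau (one row per fragment):
  row 1: a1 a2 a3 a4 b15 b16 a7 a8
  row 2: a1 b22 b23 a4 a5 a6 a7 a8
  row 3: a1 a2 a3 b34 b35 a6 b37 b38
Rows 1 and 2 agree on A; apply A→E and equate their E entries.
Rows 1 and 3 agree on A; apply A→E and equate their E entries.
Rows 1 and 2 agree on E; apply E→F and equate their F entries.
Rows 1 and 3 agree on BCF; apply BCF→G and equate their G entries.
Row 1 is now all distinguished symbols — the join is lossless.

Yes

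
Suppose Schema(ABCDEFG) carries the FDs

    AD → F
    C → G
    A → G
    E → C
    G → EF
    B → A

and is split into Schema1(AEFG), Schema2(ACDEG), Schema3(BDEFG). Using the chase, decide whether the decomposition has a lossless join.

No

Chase test. Columns are ABCDEFG; row i has aⱼ where attribute j ∈ Schemai, else bᵢⱼ.
Initial tableau (one row per fragment):
  row 1: a1 b12 b13 b14 a5 a6 a7
  row 2: a1 b22 a3 a4 a5 b26 a7
  row 3: b31 a2 b33 a4 a5 a6 a7
Rows 1 and 2 agree on E; apply E→C and equate their C entries.
Rows 1 and 3 agree on E; apply E→C and equate their C entries.
Rows 1 and 2 agree on G; apply G→EF and equate their EF entries.
No row becomes fully distinguished — the join is lossy.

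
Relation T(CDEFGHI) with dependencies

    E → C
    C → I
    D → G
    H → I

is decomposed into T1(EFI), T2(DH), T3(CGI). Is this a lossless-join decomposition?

No

Chase test. Columns are CDEFGHI; row i has aⱼ where attribute j ∈ Ti, else bᵢⱼ.
Initial tableau (one row per fragment):
  row 1: b11 b12 a3 a4 b15 b16 a7
  row 2: b21 a2 b23 b24 b25 a6 b27
  row 3: a1 b32 b33 b34 a5 b36 a7
No row becomes fully distinguished — the join is lossy.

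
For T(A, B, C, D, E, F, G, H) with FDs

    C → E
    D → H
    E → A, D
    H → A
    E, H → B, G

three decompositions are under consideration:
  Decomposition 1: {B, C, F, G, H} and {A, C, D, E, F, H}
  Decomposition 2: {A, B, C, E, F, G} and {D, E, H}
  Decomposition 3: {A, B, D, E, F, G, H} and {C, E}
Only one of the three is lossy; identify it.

Decomposition 1: common = {C, F, H}, closure = {A, B, C, D, E, F, G, H} → lossless.
Decomposition 2: common = {E}, closure = {A, B, D, E, G, H} → lossless.
Decomposition 3: common = {E}, closure = {A, B, D, E, G, H} → lossy.

Decomposition 3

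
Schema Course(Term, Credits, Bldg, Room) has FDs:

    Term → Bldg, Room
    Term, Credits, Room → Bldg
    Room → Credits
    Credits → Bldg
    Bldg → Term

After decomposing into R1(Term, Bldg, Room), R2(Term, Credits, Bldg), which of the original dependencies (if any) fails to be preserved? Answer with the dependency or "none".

none

Term → Bldg, Room lies within R1.
Term, Credits, Room → Bldg: restricted closure across fragments reaches Bldg.
Room → Credits: restricted closure across fragments reaches Credits.
Credits → Bldg lies within R2.
Bldg → Term lies within R1.
Every dependency is enforceable on the fragments, so the decomposition is dependency-preserving.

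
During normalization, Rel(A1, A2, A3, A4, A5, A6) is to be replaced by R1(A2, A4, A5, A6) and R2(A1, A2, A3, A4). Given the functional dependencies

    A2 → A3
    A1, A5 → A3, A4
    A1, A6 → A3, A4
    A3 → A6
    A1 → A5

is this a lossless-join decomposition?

Common attributes: R1 ∩ R2 = {A2, A4}.
Closure of {A2, A4}: A2 → A3 applies, adding A3; A3 → A6 applies, adding A6. So (A2, A4)⁺ = {A2, A3, A4, A6}.
The closure contains neither all of R1 = {A2, A4, A5, A6} nor all of R2 = {A1, A2, A3, A4}, so the common attributes are not a superkey of either fragment. The join is lossy.

No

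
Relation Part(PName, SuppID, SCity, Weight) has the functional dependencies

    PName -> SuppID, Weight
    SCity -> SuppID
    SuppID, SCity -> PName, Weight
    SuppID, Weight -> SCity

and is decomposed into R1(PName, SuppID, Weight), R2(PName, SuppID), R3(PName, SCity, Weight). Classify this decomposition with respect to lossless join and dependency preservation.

lossless and dependency-preserving

Lossless test (chase): Rows 1 and 2 agree on PName; apply PName→SuppID, Weight and equate their SuppID, Weight entries. Rows 1 and 3 agree on PName; apply PName→SuppID, Weight and equate their SuppID, Weight entries. Rows 1 and 2 agree on SuppID, Weight; apply SuppID, Weight→SCity and equate their SCity entries. Rows 1 and 3 agree on SuppID, Weight; apply SuppID, Weight→SCity and equate their SCity entries. Row 1 is now all distinguished symbols — the join is lossless.
Dependency preservation: SCity → SuppID; SuppID, SCity → PName, Weight; SuppID, Weight → SCity are not contained in any single fragment, but the restricted closure of each left-hand side across the fragments still reaches the right-hand side; the remaining FDs each lie inside some fragment. All dependencies are preserved.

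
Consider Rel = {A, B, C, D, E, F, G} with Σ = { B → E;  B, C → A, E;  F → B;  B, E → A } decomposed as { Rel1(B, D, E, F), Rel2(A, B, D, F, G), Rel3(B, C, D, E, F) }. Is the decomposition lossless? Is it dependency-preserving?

lossy but dependency-preserving

Lossless test (chase): Rows 1 and 2 agree on B; apply B→E and equate their E entries. Rows 1 and 2 agree on B, E; apply B, E→A and equate their A entries. Rows 1 and 3 agree on B, E; apply B, E→A and equate their A entries. No row becomes fully distinguished — the join is lossy.
Dependency preservation: B, C → A, E; B, E → A are not contained in any single fragment, but the restricted closure of each left-hand side across the fragments still reaches the right-hand side; the remaining FDs each lie inside some fragment. All dependencies are preserved.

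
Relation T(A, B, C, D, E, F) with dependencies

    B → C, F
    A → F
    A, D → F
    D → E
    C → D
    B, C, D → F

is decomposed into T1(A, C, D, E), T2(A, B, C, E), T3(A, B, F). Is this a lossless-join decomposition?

Yes

Chase test. Columns are A, B, C, D, E, F; row i has aⱼ where attribute j ∈ Ti, else bᵢⱼ.
Initial tableau (one row per fragment):
  row 1: a1 b12 a3 a4 a5 b16
  row 2: a1 a2 a3 b24 a5 b26
  row 3: a1 a2 b33 b34 b35 a6
Rows 2 and 3 agree on B; apply B→C, F and equate their C, F entries.
Rows 1 and 2 agree on A; apply A→F and equate their F entries.
Rows 1 and 2 agree on C; apply C→D and equate their D entries.
Rows 1 and 3 agree on C; apply C→D and equate their D entries.
Rows 1 and 3 agree on D; apply D→E and equate their E entries.
Row 2 is now all distinguished symbols — the join is lossless.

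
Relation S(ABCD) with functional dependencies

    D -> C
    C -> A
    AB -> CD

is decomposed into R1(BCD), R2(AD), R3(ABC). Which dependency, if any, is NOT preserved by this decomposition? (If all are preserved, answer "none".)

none

D → C lies within R1.
C → A lies within R3.
AB → CD: restricted closure across fragments reaches CD.
Every dependency is enforceable on the fragments, so the decomposition is dependency-preserving.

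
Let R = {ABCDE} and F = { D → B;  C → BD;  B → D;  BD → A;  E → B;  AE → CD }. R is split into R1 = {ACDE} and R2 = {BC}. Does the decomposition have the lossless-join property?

Yes

Common attributes: R1 ∩ R2 = {C}.
Closure of {C}: C → BD applies, adding BD; BD → A applies, adding A. So (C)⁺ = {ABCD}.
This closure contains every attribute of R2, so R1 ∩ R2 → R2. The join is lossless.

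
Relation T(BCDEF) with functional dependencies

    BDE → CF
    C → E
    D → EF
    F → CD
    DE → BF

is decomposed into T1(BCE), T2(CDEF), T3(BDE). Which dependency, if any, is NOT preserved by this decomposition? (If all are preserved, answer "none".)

none

BDE → CF: restricted closure across fragments reaches CF.
C → E lies within T1.
D → EF lies within T2.
F → CD lies within T2.
DE → BF: restricted closure across fragments reaches BF.
Every dependency is enforceable on the fragments, so the decomposition is dependency-preserving.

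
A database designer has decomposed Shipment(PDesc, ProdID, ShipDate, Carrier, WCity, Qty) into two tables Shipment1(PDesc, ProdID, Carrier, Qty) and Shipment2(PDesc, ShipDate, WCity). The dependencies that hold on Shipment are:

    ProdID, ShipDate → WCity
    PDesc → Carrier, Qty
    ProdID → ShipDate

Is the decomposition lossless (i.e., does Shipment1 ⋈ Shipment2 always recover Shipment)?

Common attributes: Shipment1 ∩ Shipment2 = {PDesc}.
Closure of {PDesc}: PDesc → Carrier, Qty applies, adding Carrier, Qty. So (PDesc)⁺ = {PDesc, Carrier, Qty}.
The closure contains neither all of Shipment1 = {PDesc, ProdID, Carrier, Qty} nor all of Shipment2 = {PDesc, ShipDate, WCity}, so the common attributes are not a superkey of either fragment. The join is lossy.

No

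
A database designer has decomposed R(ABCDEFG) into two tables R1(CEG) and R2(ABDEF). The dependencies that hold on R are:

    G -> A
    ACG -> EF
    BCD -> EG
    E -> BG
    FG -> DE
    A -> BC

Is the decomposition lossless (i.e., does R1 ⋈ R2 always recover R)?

Common attributes: R1 ∩ R2 = {E}.
Closure of {E}: E → BG applies, adding BG; G → A applies, adding A; A → BC applies, adding C; ACG → EF applies, adding F; FG → DE applies, adding D. So (E)⁺ = {ABCDEFG}.
This closure contains every attribute of R1, so R1 ∩ R2 → R1. The join is lossless.

Yes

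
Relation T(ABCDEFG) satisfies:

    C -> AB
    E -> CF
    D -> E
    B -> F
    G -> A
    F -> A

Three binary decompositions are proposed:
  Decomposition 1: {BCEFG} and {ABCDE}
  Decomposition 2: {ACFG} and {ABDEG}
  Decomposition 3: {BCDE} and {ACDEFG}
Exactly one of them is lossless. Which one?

Decomposition 3

Decomposition 1: common = {BCE}, closure = {ABCEF} → lossy.
Decomposition 2: common = {AG}, closure = {AG} → lossy.
Decomposition 3: common = {CDE}, closure = {ABCDEF} → lossless.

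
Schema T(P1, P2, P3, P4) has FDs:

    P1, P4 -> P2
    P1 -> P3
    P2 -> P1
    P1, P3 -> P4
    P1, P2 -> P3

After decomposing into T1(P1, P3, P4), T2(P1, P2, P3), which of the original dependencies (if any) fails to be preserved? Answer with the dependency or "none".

P1, P4 → P2: restricted closure across fragments reaches P2.
P1 → P3 lies within T1.
P2 → P1 lies within T2.
P1, P3 → P4 lies within T1.
P1, P2 → P3 lies within T2.
Every dependency is enforceable on the fragments, so the decomposition is dependency-preserving.

none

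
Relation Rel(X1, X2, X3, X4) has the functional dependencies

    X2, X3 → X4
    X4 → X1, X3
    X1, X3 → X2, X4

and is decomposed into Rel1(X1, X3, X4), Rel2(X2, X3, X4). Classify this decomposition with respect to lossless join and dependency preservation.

lossless and dependency-preserving

Lossless test: (X3, X4)⁺ = {X1, X2, X3, X4}, which contains all of one fragment — lossless.
Dependency preservation: X1, X3 → X2, X4 is not contained in any single fragment, but the restricted closure of its left-hand side across the fragments still reaches the right-hand side; the remaining FDs each lie inside some fragment. All dependencies are preserved.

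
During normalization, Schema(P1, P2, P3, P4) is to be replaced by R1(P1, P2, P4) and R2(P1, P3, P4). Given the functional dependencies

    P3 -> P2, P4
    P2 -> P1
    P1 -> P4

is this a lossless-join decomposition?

No

Common attributes: R1 ∩ R2 = {P1, P4}.
No dependency enlarges {P1, P4}, so (P1, P4)⁺ = {P1, P4}.
The closure contains neither all of R1 = {P1, P2, P4} nor all of R2 = {P1, P3, P4}, so the common attributes are not a superkey of either fragment. The join is lossy.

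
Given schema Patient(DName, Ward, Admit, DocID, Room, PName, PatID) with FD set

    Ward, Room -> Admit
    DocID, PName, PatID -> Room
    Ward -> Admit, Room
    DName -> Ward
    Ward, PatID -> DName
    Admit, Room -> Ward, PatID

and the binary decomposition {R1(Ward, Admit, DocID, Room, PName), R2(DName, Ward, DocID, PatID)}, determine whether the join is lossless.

Yes

Common attributes: R1 ∩ R2 = {Ward, DocID}.
Closure of {Ward, DocID}: Ward → Admit, Room applies, adding Admit, Room; Admit, Room → Ward, PatID applies, adding PatID; Ward, PatID → DName applies, adding DName. So (Ward, DocID)⁺ = {DName, Ward, Admit, DocID, Room, PatID}.
This closure contains every attribute of R2, so R1 ∩ R2 → R2. The join is lossless.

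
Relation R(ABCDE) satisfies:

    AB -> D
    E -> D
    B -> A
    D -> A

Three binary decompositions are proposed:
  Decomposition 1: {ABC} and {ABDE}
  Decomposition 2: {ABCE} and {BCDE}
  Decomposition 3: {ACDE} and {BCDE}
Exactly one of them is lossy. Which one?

Decomposition 1: common = {AB}, closure = {ABD} → lossy.
Decomposition 2: common = {BCE}, closure = {ABCDE} → lossless.
Decomposition 3: common = {CDE}, closure = {ACDE} → lossless.

Decomposition 1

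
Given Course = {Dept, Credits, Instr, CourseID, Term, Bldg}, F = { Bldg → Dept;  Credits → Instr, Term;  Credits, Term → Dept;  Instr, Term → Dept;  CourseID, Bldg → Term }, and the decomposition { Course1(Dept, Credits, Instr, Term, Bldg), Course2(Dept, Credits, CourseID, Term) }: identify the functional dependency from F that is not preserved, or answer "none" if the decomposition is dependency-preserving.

CourseID, Bldg → Term

Check CourseID, Bldg → Term: no single fragment contains all of {CourseID, Term, Bldg}, and the restricted closure of {CourseID, Bldg} across the fragments never reaches {Term}.
Bldg → Dept is preserved.
Credits → Instr, Term is preserved.
Credits, Term → Dept is preserved.
Instr, Term → Dept is preserved.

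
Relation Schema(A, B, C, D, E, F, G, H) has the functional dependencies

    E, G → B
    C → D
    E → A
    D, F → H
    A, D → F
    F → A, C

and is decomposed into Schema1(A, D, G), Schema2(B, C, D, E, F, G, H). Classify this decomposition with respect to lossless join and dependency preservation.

Lossless test: (D, G)⁺ = {D, G}, which is a superkey of neither fragment — lossy.
Dependency preservation: the restricted closure of {E} across the fragments never reaches {A}, so E → A cannot be enforced without a join — not preserved.

lossy and not dependency-preserving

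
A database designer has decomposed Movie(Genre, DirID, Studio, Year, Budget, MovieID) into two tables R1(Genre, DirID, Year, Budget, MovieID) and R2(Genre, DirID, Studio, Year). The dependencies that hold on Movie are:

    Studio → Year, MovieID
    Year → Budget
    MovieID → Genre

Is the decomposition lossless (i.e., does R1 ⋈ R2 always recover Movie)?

Common attributes: R1 ∩ R2 = {Genre, DirID, Year}.
Closure of {Genre, DirID, Year}: Year → Budget applies, adding Budget. So (Genre, DirID, Year)⁺ = {Genre, DirID, Year, Budget}.
The closure contains neither all of R1 = {Genre, DirID, Year, Budget, MovieID} nor all of R2 = {Genre, DirID, Studio, Year}, so the common attributes are not a superkey of either fragment. The join is lossy.

No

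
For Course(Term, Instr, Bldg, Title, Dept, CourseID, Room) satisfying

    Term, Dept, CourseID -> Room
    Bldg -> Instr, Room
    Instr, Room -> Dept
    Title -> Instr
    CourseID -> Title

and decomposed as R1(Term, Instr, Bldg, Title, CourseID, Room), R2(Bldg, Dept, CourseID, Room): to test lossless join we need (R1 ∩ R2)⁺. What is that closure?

R1 ∩ R2 = {Bldg, CourseID, Room}.
Bldg → Instr, Room applies, adding Instr
Instr, Room → Dept applies, adding Dept
CourseID → Title applies, adding Title
Closure: {Instr, Bldg, Title, Dept, CourseID, Room}.

Instr, Bldg, Title, Dept, CourseID, Room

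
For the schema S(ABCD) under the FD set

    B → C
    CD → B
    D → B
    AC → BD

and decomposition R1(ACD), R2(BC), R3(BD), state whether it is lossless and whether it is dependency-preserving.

lossless and dependency-preserving

Lossless test (chase): Rows 2 and 3 agree on B; apply B→C and equate their C entries. Rows 1 and 3 agree on CD; apply CD→B and equate their B entries. Row 1 is now all distinguished symbols — the join is lossless.
Dependency preservation: CD → B; AC → BD are not contained in any single fragment, but the restricted closure of each left-hand side across the fragments still reaches the right-hand side; the remaining FDs each lie inside some fragment. All dependencies are preserved.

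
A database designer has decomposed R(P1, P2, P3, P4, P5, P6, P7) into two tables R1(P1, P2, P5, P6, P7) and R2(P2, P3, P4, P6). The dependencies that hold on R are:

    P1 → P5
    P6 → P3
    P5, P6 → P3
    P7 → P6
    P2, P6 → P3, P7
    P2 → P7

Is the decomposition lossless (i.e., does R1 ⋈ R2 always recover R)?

No

Common attributes: R1 ∩ R2 = {P2, P6}.
Closure of {P2, P6}: P6 → P3 applies, adding P3; P2, P6 → P3, P7 applies, adding P7. So (P2, P6)⁺ = {P2, P3, P6, P7}.
The closure contains neither all of R1 = {P1, P2, P5, P6, P7} nor all of R2 = {P2, P3, P4, P6}, so the common attributes are not a superkey of either fragment. The join is lossy.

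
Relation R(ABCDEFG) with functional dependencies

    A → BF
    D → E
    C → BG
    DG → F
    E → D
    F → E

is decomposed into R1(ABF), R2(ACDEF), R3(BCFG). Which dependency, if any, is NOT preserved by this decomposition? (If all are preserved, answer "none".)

DG → F

Check DG → F: no single fragment contains all of {DFG}, and the restricted closure of {DG} across the fragments never reaches {F}.
A → BF is preserved.
D → E is preserved.
C → BG is preserved.
E → D is preserved.
F → E is preserved.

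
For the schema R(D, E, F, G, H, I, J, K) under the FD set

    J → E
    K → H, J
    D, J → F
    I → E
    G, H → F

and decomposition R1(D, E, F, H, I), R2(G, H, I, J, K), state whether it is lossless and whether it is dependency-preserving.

lossy and not dependency-preserving

Lossless test: (H, I)⁺ = {E, H, I}, which is a superkey of neither fragment — lossy.
Dependency preservation: the restricted closure of {J} across the fragments never reaches {E}, so J → E cannot be enforced without a join — not preserved.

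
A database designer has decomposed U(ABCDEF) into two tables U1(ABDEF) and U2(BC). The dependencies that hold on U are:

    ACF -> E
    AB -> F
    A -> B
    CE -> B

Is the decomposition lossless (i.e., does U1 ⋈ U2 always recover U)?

No

Common attributes: U1 ∩ U2 = {B}.
No dependency enlarges {B}, so (B)⁺ = {B}.
The closure contains neither all of U1 = {ABDEF} nor all of U2 = {BC}, so the common attributes are not a superkey of either fragment. The join is lossy.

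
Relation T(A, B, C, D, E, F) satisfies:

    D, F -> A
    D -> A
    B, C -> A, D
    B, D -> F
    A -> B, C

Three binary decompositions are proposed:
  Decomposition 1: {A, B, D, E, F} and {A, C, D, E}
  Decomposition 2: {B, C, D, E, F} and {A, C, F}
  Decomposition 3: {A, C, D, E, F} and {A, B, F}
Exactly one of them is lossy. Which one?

Decomposition 2

Decomposition 1: common = {A, D, E}, closure = {A, B, C, D, E, F} → lossless.
Decomposition 2: common = {C, F}, closure = {C, F} → lossy.
Decomposition 3: common = {A, F}, closure = {A, B, C, D, F} → lossless.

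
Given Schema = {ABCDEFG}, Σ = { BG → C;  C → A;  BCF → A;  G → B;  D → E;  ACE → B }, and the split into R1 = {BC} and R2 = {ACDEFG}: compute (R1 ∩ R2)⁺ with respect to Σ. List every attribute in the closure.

AC

R1 ∩ R2 = {C}.
C → A applies, adding A
Closure: {AC}.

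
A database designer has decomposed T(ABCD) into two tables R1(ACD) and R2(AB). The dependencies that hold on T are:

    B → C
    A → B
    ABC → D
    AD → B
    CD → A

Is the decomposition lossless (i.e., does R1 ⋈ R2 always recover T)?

Yes

Common attributes: R1 ∩ R2 = {A}.
Closure of {A}: A → B applies, adding B; B → C applies, adding C; ABC → D applies, adding D. So (A)⁺ = {ABCD}.
This closure contains every attribute of R1, so R1 ∩ R2 → R1. The join is lossless.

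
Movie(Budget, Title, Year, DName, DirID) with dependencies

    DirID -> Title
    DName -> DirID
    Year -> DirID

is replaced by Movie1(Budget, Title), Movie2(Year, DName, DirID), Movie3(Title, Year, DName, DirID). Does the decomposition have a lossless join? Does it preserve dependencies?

lossy but dependency-preserving

Lossless test (chase): Rows 2 and 3 agree on DirID; apply DirID→Title and equate their Title entries. No row becomes fully distinguished — the join is lossy.
Dependency preservation: every FD's attributes lie within a single fragment, so each can be enforced locally — preserved.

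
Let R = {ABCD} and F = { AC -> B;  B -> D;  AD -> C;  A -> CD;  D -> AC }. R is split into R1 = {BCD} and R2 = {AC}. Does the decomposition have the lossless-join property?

No

Common attributes: R1 ∩ R2 = {C}.
No dependency enlarges {C}, so (C)⁺ = {C}.
The closure contains neither all of R1 = {BCD} nor all of R2 = {AC}, so the common attributes are not a superkey of either fragment. The join is lossy.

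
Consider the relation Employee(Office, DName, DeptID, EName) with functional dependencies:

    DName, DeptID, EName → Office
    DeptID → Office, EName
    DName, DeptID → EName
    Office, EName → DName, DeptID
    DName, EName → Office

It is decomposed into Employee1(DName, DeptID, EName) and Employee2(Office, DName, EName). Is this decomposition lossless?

Common attributes: Employee1 ∩ Employee2 = {DName, EName}.
Closure of {DName, EName}: DName, EName → Office applies, adding Office; Office, EName → DName, DeptID applies, adding DeptID. So (DName, EName)⁺ = {Office, DName, DeptID, EName}.
This closure contains every attribute of Employee1, so Employee1 ∩ Employee2 → Employee1. The join is lossless.

Yes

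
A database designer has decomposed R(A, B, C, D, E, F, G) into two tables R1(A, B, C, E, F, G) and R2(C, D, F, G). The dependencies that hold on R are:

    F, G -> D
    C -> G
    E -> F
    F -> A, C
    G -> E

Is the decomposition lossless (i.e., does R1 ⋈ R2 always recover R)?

Yes

Common attributes: R1 ∩ R2 = {C, F, G}.
Closure of {C, F, G}: F, G → D applies, adding D; F → A, C applies, adding A; G → E applies, adding E. So (C, F, G)⁺ = {A, C, D, E, F, G}.
This closure contains every attribute of R2, so R1 ∩ R2 → R2. The join is lossless.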